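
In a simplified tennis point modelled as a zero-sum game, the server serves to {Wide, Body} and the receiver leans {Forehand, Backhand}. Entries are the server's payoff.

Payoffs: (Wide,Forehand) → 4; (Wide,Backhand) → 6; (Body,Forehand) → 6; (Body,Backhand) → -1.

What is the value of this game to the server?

40/9

Row minima: Wide → 4, Body → -1; maximin = 4.
Column maxima: Forehand → 6, Backhand → 6; minimax = 6.
4 ≠ 6, so there is no saddle point; optimal play is mixed.
Let the server play Wide with probability p. Expected payoff against Forehand: 4p + 6(1−p) = −2p + 6; against Backhand: 6p + (-1)(1−p) = 7p − 1.
Setting these equal: −2p + 6 = 7p − 1 ⇒ −9p = -7 ⇒ p = 7/9, and the value is (-2)·(7/9) + 6 = 40/9.
For the receiver: with q = P(Forehand), equating Wide's and Body's payoffs gives −2q + 6 = 7q − 1 ⇒ q = 7/9.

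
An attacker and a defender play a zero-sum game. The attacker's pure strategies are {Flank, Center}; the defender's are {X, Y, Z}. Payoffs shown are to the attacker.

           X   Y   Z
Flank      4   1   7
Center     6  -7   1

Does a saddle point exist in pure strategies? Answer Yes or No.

Yes

Row minima: Flank → 1, Center → -7; maximin = 1.
Column maxima: X → 6, Y → 1, Z → 7; minimax = 1.
maximin = minimax = 1, so a saddle point exists.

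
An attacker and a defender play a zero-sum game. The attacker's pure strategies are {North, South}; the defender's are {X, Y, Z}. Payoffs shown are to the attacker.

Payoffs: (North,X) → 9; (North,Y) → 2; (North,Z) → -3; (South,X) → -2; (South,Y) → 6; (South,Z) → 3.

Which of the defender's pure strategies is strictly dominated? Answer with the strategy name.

Y

Z holds the attacker's payoff strictly below Y in every row: -3 < 2, 3 < 6.
So Y is strictly dominated for the defender.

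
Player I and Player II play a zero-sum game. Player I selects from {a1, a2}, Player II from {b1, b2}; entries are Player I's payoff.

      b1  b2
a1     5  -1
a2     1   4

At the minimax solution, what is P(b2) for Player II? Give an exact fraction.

Row minima: a1 → -1, a2 → 1; maximin = 1.
Column maxima: b1 → 5, b2 → 4; minimax = 4.
1 ≠ 4, so there is no saddle point; optimal play is mixed.
Let Player I play a1 with probability p. Expected payoff against b1: 5p + 1(1−p) = 4p + 1; against b2: (-1)p + 4(1−p) = −5p + 4.
Setting these equal: 4p + 1 = −5p + 4 ⇒ 9p = 3 ⇒ p = 1/3, and the value is (4)·(1/3) + 1 = 7/3.
For Player II: with q = P(b1), equating a1's and a2's payoffs gives 6q − 1 = −3q + 4 ⇒ q = 5/9.

4/9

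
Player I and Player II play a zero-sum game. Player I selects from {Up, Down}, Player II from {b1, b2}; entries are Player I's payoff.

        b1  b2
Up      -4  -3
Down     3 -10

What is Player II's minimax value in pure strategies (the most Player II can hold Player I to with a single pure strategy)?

-3

Column maxima: b1 → 3, b2 → -3.
The smallest of these is -3.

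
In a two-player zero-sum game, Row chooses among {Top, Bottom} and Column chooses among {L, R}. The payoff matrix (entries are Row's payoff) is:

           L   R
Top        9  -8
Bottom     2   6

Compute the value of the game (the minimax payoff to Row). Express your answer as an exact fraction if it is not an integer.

10/3

Row minima: Top → -8, Bottom → 2; maximin = 2.
Column maxima: L → 9, R → 6; minimax = 6.
2 ≠ 6, so there is no saddle point; optimal play is mixed.
Let Row play Top with probability p. Expected payoff against L: 9p + 2(1−p) = 7p + 2; against R: (-8)p + 6(1−p) = −14p + 6.
Setting these equal: 7p + 2 = −14p + 6 ⇒ 21p = 4 ⇒ p = 4/21, and the value is (7)·(4/21) + 2 = 10/3.
For Column: with q = P(L), equating Top's and Bottom's payoffs gives 17q − 8 = −4q + 6 ⇒ q = 2/3.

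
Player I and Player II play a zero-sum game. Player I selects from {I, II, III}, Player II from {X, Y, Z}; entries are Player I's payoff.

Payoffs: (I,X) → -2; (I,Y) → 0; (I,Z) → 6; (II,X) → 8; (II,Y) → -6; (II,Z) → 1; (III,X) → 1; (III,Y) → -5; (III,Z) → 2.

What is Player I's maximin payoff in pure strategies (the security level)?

Row minima: I → -2, II → -6, III → -5.
The best of these is -2.

-2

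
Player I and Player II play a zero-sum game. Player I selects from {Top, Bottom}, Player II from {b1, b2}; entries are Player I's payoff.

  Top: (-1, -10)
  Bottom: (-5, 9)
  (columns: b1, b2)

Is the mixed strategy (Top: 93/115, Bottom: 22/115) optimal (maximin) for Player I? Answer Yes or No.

Against b1 this mix gives (93/115)·(-1) + (22/115)·(-5) = -203/115.
Against b2 this mix gives (93/115)·(-10) + (22/115)·9 = -732/115.
Player II will play b2, holding Player I to -732/115. Shifting weight toward the row that does better against b2 would raise this floor (the equalizing mix achieves -59/23 against both b2 and b1), so the proposed strategy is not optimal.

No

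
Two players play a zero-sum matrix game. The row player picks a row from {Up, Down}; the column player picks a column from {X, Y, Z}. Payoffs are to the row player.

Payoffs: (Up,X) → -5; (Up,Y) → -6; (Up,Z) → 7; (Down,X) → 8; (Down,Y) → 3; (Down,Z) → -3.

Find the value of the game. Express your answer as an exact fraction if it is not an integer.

Row minima: Up → -6, Down → -3; maximin = -3.
Column maxima: X → 8, Y → 3, Z → 7; minimax = 3.
-3 ≠ 3, so there is no saddle point; optimal play is mixed.
X is strictly dominated by Y (it gives the row player strictly more in every row), so the column player never plays it.
On the remaining 2×2 (Up, Down vs Y, Z):
Let the row player play Up with probability p. Expected payoff against Y: (-6)p + 3(1−p) = −9p + 3; against Z: 7p + (-3)(1−p) = 10p − 3.
Setting these equal: −9p + 3 = 10p − 3 ⇒ −19p = -6 ⇒ p = 6/19, and the value is (-9)·(6/19) + 3 = 3/19.
For the column player: with q = P(Y), equating Up's and Down's payoffs gives −13q + 7 = 6q − 3 ⇒ q = 10/19.

3/19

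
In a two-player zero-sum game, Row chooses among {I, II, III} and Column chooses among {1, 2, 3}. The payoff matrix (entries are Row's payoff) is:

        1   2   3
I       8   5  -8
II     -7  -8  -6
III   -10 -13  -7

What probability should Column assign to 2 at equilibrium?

Row minima: I → -8, II → -8, III → -13; maximin = -8.
Column maxima: 1 → 8, 2 → 5, 3 → -6; minimax = -6.
-8 ≠ -6, so there is no saddle point; optimal play is mixed.
III is strictly dominated by II, so Row never plays it.
1 is strictly dominated by 2 (it gives Row strictly more in every row), so Column never plays it.
On the remaining 2×2 (I, II vs 2, 3):
Let Row play I with probability p. Expected payoff against 2: 5p + (-8)(1−p) = 13p − 8; against 3: (-8)p + (-6)(1−p) = −2p − 6.
Setting these equal: 13p − 8 = −2p − 6 ⇒ 15p = 2 ⇒ p = 2/15, and the value is (13)·(2/15) − 8 = -94/15.
For Column: with q = P(2), equating I's and II's payoffs gives 13q − 8 = −2q − 6 ⇒ q = 2/15.

2/15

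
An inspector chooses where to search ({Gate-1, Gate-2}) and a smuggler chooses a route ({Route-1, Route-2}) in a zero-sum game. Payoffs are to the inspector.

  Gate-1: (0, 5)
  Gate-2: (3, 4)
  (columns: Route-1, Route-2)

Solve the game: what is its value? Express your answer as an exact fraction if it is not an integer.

3

Row minima: Gate-1 → 0, Gate-2 → 3; maximin = 3.
Column maxima: Route-1 → 3, Route-2 → 5; minimax = 3.
Since maximin = minimax = 3, there is a saddle point and the value is 3.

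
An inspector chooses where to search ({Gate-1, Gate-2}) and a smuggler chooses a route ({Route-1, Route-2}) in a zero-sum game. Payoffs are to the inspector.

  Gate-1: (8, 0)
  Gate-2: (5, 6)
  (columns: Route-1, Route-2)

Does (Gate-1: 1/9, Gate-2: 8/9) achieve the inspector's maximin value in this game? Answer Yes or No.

Against Route-1 this mix gives (1/9)·8 + (8/9)·5 = 16/3.
Against Route-2 this mix gives (1/9)·0 + (8/9)·6 = 16/3.
All of the smuggler's active replies (Route-1, Route-2) yield 16/3, and no column does worse for the inspector. The mix makes the smuggler indifferent and guarantees 16/3, so it is optimal.

Yes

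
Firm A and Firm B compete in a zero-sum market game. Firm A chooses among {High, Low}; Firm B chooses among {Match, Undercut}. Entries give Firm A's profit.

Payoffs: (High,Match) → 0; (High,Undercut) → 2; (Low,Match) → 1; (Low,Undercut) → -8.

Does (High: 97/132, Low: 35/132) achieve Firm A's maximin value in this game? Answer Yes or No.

No

Against Match this mix gives (97/132)·0 + (35/132)·1 = 35/132.
Against Undercut this mix gives (97/132)·2 + (35/132)·(-8) = -43/66.
Firm B will play Undercut, holding Firm A to -43/66. Shifting weight toward the row that does better against Undercut would raise this floor (the equalizing mix achieves 2/11 against both Undercut and Match), so the proposed strategy is not optimal.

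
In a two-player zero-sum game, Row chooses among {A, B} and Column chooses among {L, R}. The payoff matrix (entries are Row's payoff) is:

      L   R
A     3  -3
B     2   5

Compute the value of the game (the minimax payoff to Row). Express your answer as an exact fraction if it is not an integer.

7/3

Row minima: A → -3, B → 2; maximin = 2.
Column maxima: L → 3, R → 5; minimax = 3.
2 ≠ 3, so there is no saddle point; optimal play is mixed.
Let Row play A with probability p. Expected payoff against L: 3p + 2(1−p) = p + 2; against R: (-3)p + 5(1−p) = −8p + 5.
Setting these equal: p + 2 = −8p + 5 ⇒ 9p = 3 ⇒ p = 1/3, and the value is (1)·(1/3) + 2 = 7/3.
For Column: with q = P(L), equating A's and B's payoffs gives 6q − 3 = −3q + 5 ⇒ q = 8/9.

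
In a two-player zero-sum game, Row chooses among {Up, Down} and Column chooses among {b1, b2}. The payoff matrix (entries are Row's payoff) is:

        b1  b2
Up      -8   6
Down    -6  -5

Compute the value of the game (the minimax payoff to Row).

-6

Row minima: Up → -8, Down → -6; maximin = -6.
Column maxima: b1 → -6, b2 → 6; minimax = -6.
Since maximin = minimax = -6, there is a saddle point and the value is -6.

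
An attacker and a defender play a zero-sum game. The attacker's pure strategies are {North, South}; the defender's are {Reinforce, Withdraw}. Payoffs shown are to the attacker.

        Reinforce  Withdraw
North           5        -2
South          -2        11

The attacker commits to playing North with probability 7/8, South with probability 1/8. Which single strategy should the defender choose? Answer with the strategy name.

Withdraw

If the defender plays Reinforce, the attacker's expected payoff is (7/8)·5 + (1/8)·(-2) = 33/8.
If the defender plays Withdraw, the attacker's expected payoff is (7/8)·(-2) + (1/8)·11 = -3/8.
The defender minimizes the attacker's payoff; the smallest is -3/8, so the best response is Withdraw.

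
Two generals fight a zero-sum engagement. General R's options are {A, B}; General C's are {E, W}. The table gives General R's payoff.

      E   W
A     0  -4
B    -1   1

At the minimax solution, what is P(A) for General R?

Row minima: A → -4, B → -1; maximin = -1.
Column maxima: E → 0, W → 1; minimax = 0.
-1 ≠ 0, so there is no saddle point; optimal play is mixed.
Let General R play A with probability p. Expected payoff against E: 0p + (-1)(1−p) = p − 1; against W: (-4)p + 1(1−p) = −5p + 1.
Setting these equal: p − 1 = −5p + 1 ⇒ 6p = 2 ⇒ p = 1/3, and the value is (1)·(1/3) − 1 = -2/3.
For General C: with q = P(E), equating A's and B's payoffs gives 4q − 4 = −2q + 1 ⇒ q = 5/6.

1/3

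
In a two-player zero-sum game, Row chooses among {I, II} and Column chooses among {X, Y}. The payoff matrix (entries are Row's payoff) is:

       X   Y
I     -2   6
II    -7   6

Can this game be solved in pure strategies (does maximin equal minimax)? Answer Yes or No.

Yes

Row minima: I → -2, II → -7; maximin = -2.
Column maxima: X → -2, Y → 6; minimax = -2.
maximin = minimax = -2, so a saddle point exists.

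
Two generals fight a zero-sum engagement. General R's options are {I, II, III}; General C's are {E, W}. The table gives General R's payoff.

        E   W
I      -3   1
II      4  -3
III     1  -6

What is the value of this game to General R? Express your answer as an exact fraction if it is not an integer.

-5/11

Row minima: I → -3, II → -3, III → -6; maximin = -3.
Column maxima: E → 4, W → 1; minimax = 1.
-3 ≠ 1, so there is no saddle point; optimal play is mixed.
III is strictly dominated by II, so General R never plays it.
On the remaining 2×2 (I, II vs E, W):
Let General R play I with probability p. Expected payoff against E: (-3)p + 4(1−p) = −7p + 4; against W: 1p + (-3)(1−p) = 4p − 3.
Setting these equal: −7p + 4 = 4p − 3 ⇒ −11p = -7 ⇒ p = 7/11, and the value is (-7)·(7/11) + 4 = -5/11.
For General C: with q = P(E), equating I's and II's payoffs gives −4q + 1 = 7q − 3 ⇒ q = 4/11.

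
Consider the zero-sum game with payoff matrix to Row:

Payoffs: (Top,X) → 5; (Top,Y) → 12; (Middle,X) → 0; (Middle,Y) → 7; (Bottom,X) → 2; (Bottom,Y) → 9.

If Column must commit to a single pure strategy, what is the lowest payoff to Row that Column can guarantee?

5

Column maxima: X → 5, Y → 12.
The smallest of these is 5.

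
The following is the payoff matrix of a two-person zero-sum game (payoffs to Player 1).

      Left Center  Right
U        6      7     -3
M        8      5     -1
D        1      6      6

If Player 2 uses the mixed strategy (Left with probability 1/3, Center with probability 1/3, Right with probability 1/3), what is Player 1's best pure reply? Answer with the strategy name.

D

Expected payoff of U: (1/3)·6 + (1/3)·7 + (1/3)·(-3) = 10/3.
Expected payoff of M: (1/3)·8 + (1/3)·5 + (1/3)·(-1) = 4.
Expected payoff of D: (1/3)·1 + (1/3)·6 + (1/3)·6 = 13/3.
The largest is 13/3, so Player 1's best response is D.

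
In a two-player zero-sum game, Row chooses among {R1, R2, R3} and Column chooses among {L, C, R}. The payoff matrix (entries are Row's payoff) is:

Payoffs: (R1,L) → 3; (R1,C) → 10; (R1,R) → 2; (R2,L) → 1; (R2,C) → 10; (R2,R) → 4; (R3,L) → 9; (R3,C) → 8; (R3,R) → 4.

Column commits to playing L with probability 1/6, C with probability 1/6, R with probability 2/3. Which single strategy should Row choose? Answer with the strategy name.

Expected payoff of R1: (1/6)·3 + (1/6)·10 + (2/3)·2 = 7/2.
Expected payoff of R2: (1/6)·1 + (1/6)·10 + (2/3)·4 = 9/2.
Expected payoff of R3: (1/6)·9 + (1/6)·8 + (2/3)·4 = 11/2.
The largest is 11/2, so Row's best response is R3.

R3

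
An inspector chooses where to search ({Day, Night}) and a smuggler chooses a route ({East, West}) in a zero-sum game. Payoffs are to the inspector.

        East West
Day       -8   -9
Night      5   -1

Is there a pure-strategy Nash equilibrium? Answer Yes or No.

Yes

Row minima: Day → -9, Night → -1; maximin = -1.
Column maxima: East → 5, West → -1; minimax = -1.
maximin = minimax = -1, so a saddle point exists.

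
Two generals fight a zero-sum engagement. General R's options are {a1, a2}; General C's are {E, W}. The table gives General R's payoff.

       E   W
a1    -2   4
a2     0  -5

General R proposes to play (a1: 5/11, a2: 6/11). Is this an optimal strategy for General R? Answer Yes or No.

Against E this mix gives (5/11)·(-2) + (6/11)·0 = -10/11.
Against W this mix gives (5/11)·4 + (6/11)·(-5) = -10/11.
All of General C's active replies (E, W) yield -10/11, and no column does worse for General R. The mix makes General C indifferent and guarantees -10/11, so it is optimal.

Yes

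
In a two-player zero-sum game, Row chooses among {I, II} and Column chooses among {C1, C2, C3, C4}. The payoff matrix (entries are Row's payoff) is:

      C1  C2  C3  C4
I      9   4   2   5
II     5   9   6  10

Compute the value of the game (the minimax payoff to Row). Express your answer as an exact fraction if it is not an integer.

Row minima: I → 2, II → 5; maximin = 5.
Column maxima: C1 → 9, C2 → 9, C3 → 6, C4 → 10; minimax = 6.
5 ≠ 6, so there is no saddle point; optimal play is mixed.
C2 is strictly dominated by C3 (it gives Row strictly more in every row), so Column never plays it.
C4 is strictly dominated by C3 (it gives Row strictly more in every row), so Column never plays it.
On the remaining 2×2 (I, II vs C1, C3):
Let Row play I with probability p. Expected payoff against C1: 9p + 5(1−p) = 4p + 5; against C3: 2p + 6(1−p) = −4p + 6.
Setting these equal: 4p + 5 = −4p + 6 ⇒ 8p = 1 ⇒ p = 1/8, and the value is (4)·(1/8) + 5 = 11/2.
For Column: with q = P(C1), equating I's and II's payoffs gives 7q + 2 = −q + 6 ⇒ q = 1/2.

11/2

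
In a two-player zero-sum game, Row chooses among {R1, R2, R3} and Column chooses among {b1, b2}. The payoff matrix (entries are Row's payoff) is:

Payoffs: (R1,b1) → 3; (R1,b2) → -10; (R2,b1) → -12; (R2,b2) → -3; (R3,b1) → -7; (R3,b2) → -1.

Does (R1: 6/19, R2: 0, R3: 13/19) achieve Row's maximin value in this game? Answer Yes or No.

Against b1 this mix gives (6/19)·3 + (13/19)·(-7) = -73/19.
Against b2 this mix gives (6/19)·(-10) + (13/19)·(-1) = -73/19.
All of Column's active replies (b1, b2) yield -73/19, and no column does worse for Row. The mix makes Column indifferent and guarantees -73/19, so it is optimal.

Yes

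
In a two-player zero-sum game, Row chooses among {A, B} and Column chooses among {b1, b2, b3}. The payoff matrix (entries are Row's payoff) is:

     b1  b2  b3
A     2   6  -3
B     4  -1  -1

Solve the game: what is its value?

Row minima: A → -3, B → -1; maximin = -1.
Column maxima: b1 → 4, b2 → 6, b3 → -1; minimax = -1.
Since maximin = minimax = -1, there is a saddle point and the value is -1.

-1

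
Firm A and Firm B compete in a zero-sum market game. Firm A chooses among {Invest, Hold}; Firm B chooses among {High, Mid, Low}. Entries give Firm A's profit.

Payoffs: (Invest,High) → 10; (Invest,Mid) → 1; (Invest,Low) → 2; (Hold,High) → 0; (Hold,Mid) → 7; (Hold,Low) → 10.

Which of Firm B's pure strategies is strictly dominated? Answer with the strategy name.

Mid holds Firm A's payoff strictly below Low in every row: 1 < 2, 7 < 10.
So Low is strictly dominated for Firm B.

Low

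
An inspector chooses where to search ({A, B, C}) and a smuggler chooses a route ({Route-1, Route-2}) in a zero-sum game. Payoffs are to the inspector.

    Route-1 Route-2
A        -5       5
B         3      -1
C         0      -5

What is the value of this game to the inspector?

5/7

Row minima: A → -5, B → -1, C → -5; maximin = -1.
Column maxima: Route-1 → 3, Route-2 → 5; minimax = 3.
-1 ≠ 3, so there is no saddle point; optimal play is mixed.
C is strictly dominated by B, so the inspector never plays it.
On the remaining 2×2 (A, B vs Route-1, Route-2):
Let the inspector play A with probability p. Expected payoff against Route-1: (-5)p + 3(1−p) = −8p + 3; against Route-2: 5p + (-1)(1−p) = 6p − 1.
Setting these equal: −8p + 3 = 6p − 1 ⇒ −14p = -4 ⇒ p = 2/7, and the value is (-8)·(2/7) + 3 = 5/7.
For the smuggler: with q = P(Route-1), equating A's and B's payoffs gives −10q + 5 = 4q − 1 ⇒ q = 3/7.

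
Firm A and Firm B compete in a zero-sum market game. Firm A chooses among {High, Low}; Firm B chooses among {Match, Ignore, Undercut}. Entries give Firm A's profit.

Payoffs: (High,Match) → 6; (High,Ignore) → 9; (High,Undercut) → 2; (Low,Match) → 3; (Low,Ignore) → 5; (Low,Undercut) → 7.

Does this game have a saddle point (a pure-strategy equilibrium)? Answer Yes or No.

Row minima: High → 2, Low → 3; maximin = 3.
Column maxima: Match → 6, Ignore → 9, Undercut → 7; minimax = 6.
3 ≠ 6, so no pure-strategy equilibrium exists.

No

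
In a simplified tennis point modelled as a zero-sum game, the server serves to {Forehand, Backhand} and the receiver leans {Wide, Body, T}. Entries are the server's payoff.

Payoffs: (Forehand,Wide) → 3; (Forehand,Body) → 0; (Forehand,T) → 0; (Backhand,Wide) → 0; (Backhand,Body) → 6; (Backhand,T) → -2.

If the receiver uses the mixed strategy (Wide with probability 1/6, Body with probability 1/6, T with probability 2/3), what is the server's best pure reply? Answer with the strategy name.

Expected payoff of Forehand: (1/6)·3 + (1/6)·0 + (2/3)·0 = 1/2.
Expected payoff of Backhand: (1/6)·0 + (1/6)·6 + (2/3)·(-2) = -1/3.
The largest is 1/2, so the server's best response is Forehand.

Forehand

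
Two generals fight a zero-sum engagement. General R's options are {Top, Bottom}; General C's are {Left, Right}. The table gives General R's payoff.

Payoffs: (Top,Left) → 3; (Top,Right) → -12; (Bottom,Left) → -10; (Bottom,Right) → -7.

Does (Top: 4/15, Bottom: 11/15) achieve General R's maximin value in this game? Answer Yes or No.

Against Left this mix gives (4/15)·3 + (11/15)·(-10) = -98/15.
Against Right this mix gives (4/15)·(-12) + (11/15)·(-7) = -25/3.
General C will play Right, holding General R to -25/3. Shifting weight toward the row that does better against Right would raise this floor (the equalizing mix achieves -47/6 against both Right and Left), so the proposed strategy is not optimal.

No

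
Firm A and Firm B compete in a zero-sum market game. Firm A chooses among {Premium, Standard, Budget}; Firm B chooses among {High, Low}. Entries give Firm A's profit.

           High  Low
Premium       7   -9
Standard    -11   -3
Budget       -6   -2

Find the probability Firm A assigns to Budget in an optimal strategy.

Row minima: Premium → -9, Standard → -11, Budget → -6; maximin = -6.
Column maxima: High → 7, Low → -2; minimax = -2.
-6 ≠ -2, so there is no saddle point; optimal play is mixed.
Standard is strictly dominated by Budget, so Firm A never plays it.
On the remaining 2×2 (Premium, Budget vs High, Low):
Let Firm A play Premium with probability p. Expected payoff against High: 7p + (-6)(1−p) = 13p − 6; against Low: (-9)p + (-2)(1−p) = −7p − 2.
Setting these equal: 13p − 6 = −7p − 2 ⇒ 20p = 4 ⇒ p = 1/5, and the value is (13)·(1/5) − 6 = -17/5.
For Firm B: with q = P(High), equating Premium's and Budget's payoffs gives 16q − 9 = −4q − 2 ⇒ q = 7/20.

4/5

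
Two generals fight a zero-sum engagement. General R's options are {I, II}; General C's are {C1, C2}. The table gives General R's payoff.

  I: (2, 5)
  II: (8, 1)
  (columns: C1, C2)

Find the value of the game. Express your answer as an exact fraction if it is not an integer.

19/5

Row minima: I → 2, II → 1; maximin = 2.
Column maxima: C1 → 8, C2 → 5; minimax = 5.
2 ≠ 5, so there is no saddle point; optimal play is mixed.
Let General R play I with probability p. Expected payoff against C1: 2p + 8(1−p) = −6p + 8; against C2: 5p + 1(1−p) = 4p + 1.
Setting these equal: −6p + 8 = 4p + 1 ⇒ −10p = -7 ⇒ p = 7/10, and the value is (-6)·(7/10) + 8 = 19/5.
For General C: with q = P(C1), equating I's and II's payoffs gives −3q + 5 = 7q + 1 ⇒ q = 2/5.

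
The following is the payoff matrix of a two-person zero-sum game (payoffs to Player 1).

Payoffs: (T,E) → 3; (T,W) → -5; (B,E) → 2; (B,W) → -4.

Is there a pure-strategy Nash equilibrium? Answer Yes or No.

Row minima: T → -5, B → -4; maximin = -4.
Column maxima: E → 3, W → -4; minimax = -4.
maximin = minimax = -4, so a saddle point exists.

Yes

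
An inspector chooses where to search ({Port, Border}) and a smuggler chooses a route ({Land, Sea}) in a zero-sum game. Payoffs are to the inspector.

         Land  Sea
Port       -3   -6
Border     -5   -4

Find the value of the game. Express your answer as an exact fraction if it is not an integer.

Row minima: Port → -6, Border → -5; maximin = -5.
Column maxima: Land → -3, Sea → -4; minimax = -4.
-5 ≠ -4, so there is no saddle point; optimal play is mixed.
Let the inspector play Port with probability p. Expected payoff against Land: (-3)p + (-5)(1−p) = 2p − 5; against Sea: (-6)p + (-4)(1−p) = −2p − 4.
Setting these equal: 2p − 5 = −2p − 4 ⇒ 4p = 1 ⇒ p = 1/4, and the value is (2)·(1/4) − 5 = -9/2.
For the smuggler: with q = P(Land), equating Port's and Border's payoffs gives 3q − 6 = −q − 4 ⇒ q = 1/2.

-9/2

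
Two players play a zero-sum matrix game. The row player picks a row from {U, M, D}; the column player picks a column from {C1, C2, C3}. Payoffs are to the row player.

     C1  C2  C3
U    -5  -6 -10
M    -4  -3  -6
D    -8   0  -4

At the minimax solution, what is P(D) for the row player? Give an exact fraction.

Row minima: U → -10, M → -6, D → -8; maximin = -6.
Column maxima: C1 → -4, C2 → 0, C3 → -4; minimax = -4.
-6 ≠ -4, so there is no saddle point; optimal play is mixed.
U is strictly dominated by M, so the row player never plays it.
With U eliminated, C2 is strictly dominated by C1 (it gives the row player strictly more in every remaining row), so the column player never plays it.
On the remaining 2×2 (M, D vs C1, C3):
Let the row player play M with probability p. Expected payoff against C1: (-4)p + (-8)(1−p) = 4p − 8; against C3: (-6)p + (-4)(1−p) = −2p − 4.
Setting these equal: 4p − 8 = −2p − 4 ⇒ 6p = 4 ⇒ p = 2/3, and the value is (4)·(2/3) − 8 = -16/3.
For the column player: with q = P(C1), equating M's and D's payoffs gives 2q − 6 = −4q − 4 ⇒ q = 1/3.

1/3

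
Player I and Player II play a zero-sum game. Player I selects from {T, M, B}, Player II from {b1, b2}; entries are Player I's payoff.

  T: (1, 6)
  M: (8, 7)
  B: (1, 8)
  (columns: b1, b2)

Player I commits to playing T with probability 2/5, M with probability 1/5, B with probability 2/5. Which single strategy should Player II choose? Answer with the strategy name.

b1

If Player II plays b1, Player I's expected payoff is (2/5)·1 + (1/5)·8 + (2/5)·1 = 12/5.
If Player II plays b2, Player I's expected payoff is (2/5)·6 + (1/5)·7 + (2/5)·8 = 7.
Player II minimizes Player I's payoff; the smallest is 12/5, so the best response is b1.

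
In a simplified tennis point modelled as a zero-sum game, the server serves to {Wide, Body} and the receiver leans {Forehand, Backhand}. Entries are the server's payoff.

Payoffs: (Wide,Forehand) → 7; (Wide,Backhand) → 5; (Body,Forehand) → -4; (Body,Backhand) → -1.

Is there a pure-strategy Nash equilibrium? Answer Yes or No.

Yes

Row minima: Wide → 5, Body → -4; maximin = 5.
Column maxima: Forehand → 7, Backhand → 5; minimax = 5.
maximin = minimax = 5, so a saddle point exists.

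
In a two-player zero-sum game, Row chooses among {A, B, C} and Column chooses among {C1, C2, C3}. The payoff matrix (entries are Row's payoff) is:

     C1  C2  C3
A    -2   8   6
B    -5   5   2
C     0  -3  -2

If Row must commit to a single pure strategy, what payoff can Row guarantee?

Row minima: A → -2, B → -5, C → -3.
The best of these is -2.

-2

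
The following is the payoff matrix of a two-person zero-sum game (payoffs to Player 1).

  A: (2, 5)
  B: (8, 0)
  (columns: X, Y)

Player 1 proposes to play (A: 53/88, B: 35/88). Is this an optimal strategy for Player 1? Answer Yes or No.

Against X this mix gives (53/88)·2 + (35/88)·8 = 193/44.
Against Y this mix gives (53/88)·5 + (35/88)·0 = 265/88.
Player 2 will play Y, holding Player 1 to 265/88. Shifting weight toward the row that does better against Y would raise this floor (the equalizing mix achieves 40/11 against both Y and X), so the proposed strategy is not optimal.

No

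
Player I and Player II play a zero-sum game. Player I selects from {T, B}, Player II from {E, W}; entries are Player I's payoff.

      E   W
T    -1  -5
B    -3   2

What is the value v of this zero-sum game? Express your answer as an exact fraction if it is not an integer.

-17/9

Row minima: T → -5, B → -3; maximin = -3.
Column maxima: E → -1, W → 2; minimax = -1.
-3 ≠ -1, so there is no saddle point; optimal play is mixed.
Let Player I play T with probability p. Expected payoff against E: (-1)p + (-3)(1−p) = 2p − 3; against W: (-5)p + 2(1−p) = −7p + 2.
Setting these equal: 2p − 3 = −7p + 2 ⇒ 9p = 5 ⇒ p = 5/9, and the value is (2)·(5/9) − 3 = -17/9.
For Player II: with q = P(E), equating T's and B's payoffs gives 4q − 5 = −5q + 2 ⇒ q = 7/9.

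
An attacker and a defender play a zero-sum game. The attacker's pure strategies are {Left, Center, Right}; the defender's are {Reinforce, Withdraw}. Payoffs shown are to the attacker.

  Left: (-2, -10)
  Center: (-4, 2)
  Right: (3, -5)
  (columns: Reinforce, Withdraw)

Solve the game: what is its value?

-1

Row minima: Left → -10, Center → -4, Right → -5; maximin = -4.
Column maxima: Reinforce → 3, Withdraw → 2; minimax = 2.
-4 ≠ 2, so there is no saddle point; optimal play is mixed.
Left is strictly dominated by Right, so the attacker never plays it.
On the remaining 2×2 (Center, Right vs Reinforce, Withdraw):
Let the attacker play Center with probability p. Expected payoff against Reinforce: (-4)p + 3(1−p) = −7p + 3; against Withdraw: 2p + (-5)(1−p) = 7p − 5.
Setting these equal: −7p + 3 = 7p − 5 ⇒ −14p = -8 ⇒ p = 4/7, and the value is (-7)·(4/7) + 3 = -1.
For the defender: with q = P(Reinforce), equating Center's and Right's payoffs gives −6q + 2 = 8q − 5 ⇒ q = 1/2.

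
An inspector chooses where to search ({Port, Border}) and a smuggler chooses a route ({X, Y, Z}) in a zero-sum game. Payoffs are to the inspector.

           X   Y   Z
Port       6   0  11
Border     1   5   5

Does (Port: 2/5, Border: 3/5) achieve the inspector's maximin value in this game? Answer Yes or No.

Yes

Against X this mix gives (2/5)·6 + (3/5)·1 = 3.
Against Y this mix gives (2/5)·0 + (3/5)·5 = 3.
Against Z this mix gives (2/5)·11 + (3/5)·5 = 37/5.
All of the smuggler's active replies (X, Y) yield 3, and no column does worse for the inspector. The mix makes the smuggler indifferent and guarantees 3, so it is optimal.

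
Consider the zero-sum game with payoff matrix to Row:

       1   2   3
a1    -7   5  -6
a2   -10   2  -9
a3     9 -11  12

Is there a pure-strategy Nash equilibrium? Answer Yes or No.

No

Row minima: a1 → -7, a2 → -10, a3 → -11; maximin = -7.
Column maxima: 1 → 9, 2 → 5, 3 → 12; minimax = 5.
-7 ≠ 5, so no pure-strategy equilibrium exists.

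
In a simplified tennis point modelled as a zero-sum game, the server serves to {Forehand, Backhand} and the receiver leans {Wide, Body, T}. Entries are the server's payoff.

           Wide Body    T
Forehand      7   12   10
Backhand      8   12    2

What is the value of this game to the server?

Row minima: Forehand → 7, Backhand → 2; maximin = 7.
Column maxima: Wide → 8, Body → 12, T → 10; minimax = 8.
7 ≠ 8, so there is no saddle point; optimal play is mixed.
Body is strictly dominated by Wide (it gives the server strictly more in every row), so the receiver never plays it.
On the remaining 2×2 (Forehand, Backhand vs Wide, T):
Let the server play Forehand with probability p. Expected payoff against Wide: 7p + 8(1−p) = −p + 8; against T: 10p + 2(1−p) = 8p + 2.
Setting these equal: −p + 8 = 8p + 2 ⇒ −9p = -6 ⇒ p = 2/3, and the value is (-1)·(2/3) + 8 = 22/3.
For the receiver: with q = P(Wide), equating Forehand's and Backhand's payoffs gives −3q + 10 = 6q + 2 ⇒ q = 8/9.

22/3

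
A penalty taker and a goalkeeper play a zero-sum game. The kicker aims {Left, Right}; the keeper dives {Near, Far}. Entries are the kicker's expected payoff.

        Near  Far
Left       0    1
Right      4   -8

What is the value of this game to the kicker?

4/13

Row minima: Left → 0, Right → -8; maximin = 0.
Column maxima: Near → 4, Far → 1; minimax = 1.
0 ≠ 1, so there is no saddle point; optimal play is mixed.
Let the kicker play Left with probability p. Expected payoff against Near: 0p + 4(1−p) = −4p + 4; against Far: 1p + (-8)(1−p) = 9p − 8.
Setting these equal: −4p + 4 = 9p − 8 ⇒ −13p = -12 ⇒ p = 12/13, and the value is (-4)·(12/13) + 4 = 4/13.
For the keeper: with q = P(Near), equating Left's and Right's payoffs gives −q + 1 = 12q − 8 ⇒ q = 9/13.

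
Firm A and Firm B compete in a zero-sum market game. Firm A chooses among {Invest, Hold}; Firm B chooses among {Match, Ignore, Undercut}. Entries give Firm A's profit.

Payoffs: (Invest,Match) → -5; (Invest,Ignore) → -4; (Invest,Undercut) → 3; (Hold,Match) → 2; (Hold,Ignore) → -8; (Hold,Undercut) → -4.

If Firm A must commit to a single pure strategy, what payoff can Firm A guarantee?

-5

Row minima: Invest → -5, Hold → -8.
The best of these is -5.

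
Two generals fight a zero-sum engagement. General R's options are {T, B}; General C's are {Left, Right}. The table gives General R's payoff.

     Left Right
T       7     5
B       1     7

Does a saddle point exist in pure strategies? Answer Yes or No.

Row minima: T → 5, B → 1; maximin = 5.
Column maxima: Left → 7, Right → 7; minimax = 7.
5 ≠ 7, so no pure-strategy equilibrium exists.

No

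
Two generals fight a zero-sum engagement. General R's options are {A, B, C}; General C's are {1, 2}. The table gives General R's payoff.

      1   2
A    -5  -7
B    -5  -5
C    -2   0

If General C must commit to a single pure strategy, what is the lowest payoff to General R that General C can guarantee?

-2

Column maxima: 1 → -2, 2 → 0.
The smallest of these is -2.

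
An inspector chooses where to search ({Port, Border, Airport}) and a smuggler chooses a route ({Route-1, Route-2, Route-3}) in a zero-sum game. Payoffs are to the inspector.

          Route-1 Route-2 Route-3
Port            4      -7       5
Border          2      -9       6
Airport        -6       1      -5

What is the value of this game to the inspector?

Row minima: Port → -7, Border → -9, Airport → -6; maximin = -6.
Column maxima: Route-1 → 4, Route-2 → 1, Route-3 → 6; minimax = 1.
-6 ≠ 1, so there is no saddle point; optimal play is mixed.
Route-3 is strictly dominated by Route-1 (it gives the inspector strictly more in every row), so the smuggler never plays it.
With Route-3 eliminated, Border is strictly dominated by Port (Port gives the inspector strictly more in every remaining column), so the inspector never plays it.
On the remaining 2×2 (Port, Airport vs Route-1, Route-2):
Let the inspector play Port with probability p. Expected payoff against Route-1: 4p + (-6)(1−p) = 10p − 6; against Route-2: (-7)p + 1(1−p) = −8p + 1.
Setting these equal: 10p − 6 = −8p + 1 ⇒ 18p = 7 ⇒ p = 7/18, and the value is (10)·(7/18) − 6 = -19/9.
For the smuggler: with q = P(Route-1), equating Port's and Airport's payoffs gives 11q − 7 = −7q + 1 ⇒ q = 4/9.

-19/9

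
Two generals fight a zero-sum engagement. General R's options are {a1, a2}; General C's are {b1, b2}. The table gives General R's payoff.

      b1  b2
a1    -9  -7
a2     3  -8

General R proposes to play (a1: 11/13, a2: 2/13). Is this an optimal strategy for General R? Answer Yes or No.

Against b1 this mix gives (11/13)·(-9) + (2/13)·3 = -93/13.
Against b2 this mix gives (11/13)·(-7) + (2/13)·(-8) = -93/13.
All of General C's active replies (b1, b2) yield -93/13, and no column does worse for General R. The mix makes General C indifferent and guarantees -93/13, so it is optimal.

Yes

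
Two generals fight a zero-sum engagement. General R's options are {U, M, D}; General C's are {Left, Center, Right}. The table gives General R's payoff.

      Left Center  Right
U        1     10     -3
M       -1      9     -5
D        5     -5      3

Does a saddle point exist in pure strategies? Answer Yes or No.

Row minima: U → -3, M → -5, D → -5; maximin = -3.
Column maxima: Left → 5, Center → 10, Right → 3; minimax = 3.
-3 ≠ 3, so no pure-strategy equilibrium exists.

No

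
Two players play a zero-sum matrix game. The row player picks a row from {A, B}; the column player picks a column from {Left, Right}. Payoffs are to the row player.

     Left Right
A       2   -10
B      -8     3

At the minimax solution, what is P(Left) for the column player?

13/23

Row minima: A → -10, B → -8; maximin = -8.
Column maxima: Left → 2, Right → 3; minimax = 2.
-8 ≠ 2, so there is no saddle point; optimal play is mixed.
Let the row player play A with probability p. Expected payoff against Left: 2p + (-8)(1−p) = 10p − 8; against Right: (-10)p + 3(1−p) = −13p + 3.
Setting these equal: 10p − 8 = −13p + 3 ⇒ 23p = 11 ⇒ p = 11/23, and the value is (10)·(11/23) − 8 = -74/23.
For the column player: with q = P(Left), equating A's and B's payoffs gives 12q − 10 = −11q + 3 ⇒ q = 13/23.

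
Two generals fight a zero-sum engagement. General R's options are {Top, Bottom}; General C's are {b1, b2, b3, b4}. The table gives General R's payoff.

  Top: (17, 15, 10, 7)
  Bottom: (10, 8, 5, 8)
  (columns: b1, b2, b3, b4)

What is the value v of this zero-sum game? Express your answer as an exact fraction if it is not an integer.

Row minima: Top → 7, Bottom → 5; maximin = 7.
Column maxima: b1 → 17, b2 → 15, b3 → 10, b4 → 8; minimax = 8.
7 ≠ 8, so there is no saddle point; optimal play is mixed.
b1 is strictly dominated by b2 (it gives General R strictly more in every row), so General C never plays it.
b2 is strictly dominated by b3 (it gives General R strictly more in every row), so General C never plays it.
On the remaining 2×2 (Top, Bottom vs b3, b4):
Let General R play Top with probability p. Expected payoff against b3: 10p + 5(1−p) = 5p + 5; against b4: 7p + 8(1−p) = −p + 8.
Setting these equal: 5p + 5 = −p + 8 ⇒ 6p = 3 ⇒ p = 1/2, and the value is (5)·(1/2) + 5 = 15/2.
For General C: with q = P(b3), equating Top's and Bottom's payoffs gives 3q + 7 = −3q + 8 ⇒ q = 1/6.

15/2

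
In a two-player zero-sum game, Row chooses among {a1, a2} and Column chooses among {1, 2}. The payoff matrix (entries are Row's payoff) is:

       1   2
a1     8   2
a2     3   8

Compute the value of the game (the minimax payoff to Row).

58/11

Row minima: a1 → 2, a2 → 3; maximin = 3.
Column maxima: 1 → 8, 2 → 8; minimax = 8.
3 ≠ 8, so there is no saddle point; optimal play is mixed.
Let Row play a1 with probability p. Expected payoff against 1: 8p + 3(1−p) = 5p + 3; against 2: 2p + 8(1−p) = −6p + 8.
Setting these equal: 5p + 3 = −6p + 8 ⇒ 11p = 5 ⇒ p = 5/11, and the value is (5)·(5/11) + 3 = 58/11.
For Column: with q = P(1), equating a1's and a2's payoffs gives 6q + 2 = −5q + 8 ⇒ q = 6/11.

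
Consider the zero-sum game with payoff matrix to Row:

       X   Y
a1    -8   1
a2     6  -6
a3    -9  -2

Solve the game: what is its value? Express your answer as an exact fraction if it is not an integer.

Row minima: a1 → -8, a2 → -6, a3 → -9; maximin = -6.
Column maxima: X → 6, Y → 1; minimax = 1.
-6 ≠ 1, so there is no saddle point; optimal play is mixed.
a3 is strictly dominated by a1, so Row never plays it.
On the remaining 2×2 (a1, a2 vs X, Y):
Let Row play a1 with probability p. Expected payoff against X: (-8)p + 6(1−p) = −14p + 6; against Y: 1p + (-6)(1−p) = 7p − 6.
Setting these equal: −14p + 6 = 7p − 6 ⇒ −21p = -12 ⇒ p = 4/7, and the value is (-14)·(4/7) + 6 = -2.
For Column: with q = P(X), equating a1's and a2's payoffs gives −9q + 1 = 12q − 6 ⇒ q = 1/3.

-2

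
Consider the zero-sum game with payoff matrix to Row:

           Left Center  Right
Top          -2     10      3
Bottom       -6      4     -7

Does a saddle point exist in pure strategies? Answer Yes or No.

Yes

Row minima: Top → -2, Bottom → -7; maximin = -2.
Column maxima: Left → -2, Center → 10, Right → 3; minimax = -2.
maximin = minimax = -2, so a saddle point exists.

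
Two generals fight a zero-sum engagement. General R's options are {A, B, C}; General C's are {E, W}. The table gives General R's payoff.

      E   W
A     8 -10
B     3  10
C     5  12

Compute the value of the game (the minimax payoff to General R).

Row minima: A → -10, B → 3, C → 5; maximin = 5.
Column maxima: E → 8, W → 12; minimax = 8.
5 ≠ 8, so there is no saddle point; optimal play is mixed.
B is strictly dominated by C, so General R never plays it.
On the remaining 2×2 (A, C vs E, W):
Let General R play A with probability p. Expected payoff against E: 8p + 5(1−p) = 3p + 5; against W: (-10)p + 12(1−p) = −22p + 12.
Setting these equal: 3p + 5 = −22p + 12 ⇒ 25p = 7 ⇒ p = 7/25, and the value is (3)·(7/25) + 5 = 146/25.
For General C: with q = P(E), equating A's and C's payoffs gives 18q − 10 = −7q + 12 ⇒ q = 22/25.

146/25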